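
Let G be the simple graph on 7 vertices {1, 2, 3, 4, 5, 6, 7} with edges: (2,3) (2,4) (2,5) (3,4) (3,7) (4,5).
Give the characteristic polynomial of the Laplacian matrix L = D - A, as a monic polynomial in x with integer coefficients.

Each diagonal entry of L is the vertex degree and each off-diagonal entry is -1 where an edge is present, 0 otherwise; in the order [1, 2, 3, 4, 5, 6, 7] the diagonal is [0, 3, 3, 3, 2, 0, 1]. Computing det(xI - L) by cofactor expansion (or equivalently via sum-over-permutations) gives x^7 - 12x^6 + 50x^5 - 82x^4 + 40x^3. The coefficient of x^6 equals -trace(L) = -12, matching the sum of degrees. The eigenvalues sum to 12, which equals trace(L) = 2|E|.

x^7 - 12x^6 + 50x^5 - 82x^4 + 40x^3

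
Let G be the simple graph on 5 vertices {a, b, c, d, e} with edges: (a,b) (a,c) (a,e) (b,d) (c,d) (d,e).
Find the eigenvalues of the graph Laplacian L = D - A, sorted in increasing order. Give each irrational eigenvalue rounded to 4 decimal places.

[0, 2, 2, 3, 5]

Reading degrees in the order [a, b, c, d, e] gives [3, 2, 2, 3, 2]; set D = diag(3, 2, 2, 3, 2) and form L = D - A. Diagonalising L (or applying a numerical eigensolver to the 5x5 matrix) gives the spectrum above. There is one zero in the spectrum, matching the 1 component.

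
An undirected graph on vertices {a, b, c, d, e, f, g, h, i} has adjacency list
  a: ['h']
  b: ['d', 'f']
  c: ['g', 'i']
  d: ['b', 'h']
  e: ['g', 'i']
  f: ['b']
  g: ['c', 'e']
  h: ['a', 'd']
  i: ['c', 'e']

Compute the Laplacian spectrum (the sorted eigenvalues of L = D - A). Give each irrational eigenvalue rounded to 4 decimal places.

[0, 0, 0.3820, 1.3820, 2, 2, 2.6180, 3.6180, 4]

With the vertex order [a, b, c, d, e, f, g, h, i], the degrees are [1, 2, 2, 2, 2, 1, 2, 2, 2], giving D = diag(1, 2, 2, 2, 2, 1, 2, 2, 2) and L = D - A. The multiplicity of 0 as a Laplacian eigenvalue equals the number of connected components. The 2 zero eigenvalues correspond to the 2 connected components. The largest eigenvalue, 4, is at most the vertex count 9.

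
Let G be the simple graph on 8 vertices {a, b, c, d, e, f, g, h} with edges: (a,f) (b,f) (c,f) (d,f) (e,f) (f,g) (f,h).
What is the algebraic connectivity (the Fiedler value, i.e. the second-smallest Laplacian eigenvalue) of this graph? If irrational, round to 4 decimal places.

1

Each diagonal entry of L is the vertex degree and each off-diagonal entry is -1 where an edge is present, 0 otherwise; in the order [a, b, c, d, e, f, g, h] the diagonal is [1, 1, 1, 1, 1, 7, 1, 1]. Computing the eigenvalues of L and sorting gives [0, 1, 1, 1, 1, 1, 1, 8]. The Fiedler value lambda_2 = 1 is strictly positive, so the graph is connected. There is one zero in the spectrum, matching the 1 component.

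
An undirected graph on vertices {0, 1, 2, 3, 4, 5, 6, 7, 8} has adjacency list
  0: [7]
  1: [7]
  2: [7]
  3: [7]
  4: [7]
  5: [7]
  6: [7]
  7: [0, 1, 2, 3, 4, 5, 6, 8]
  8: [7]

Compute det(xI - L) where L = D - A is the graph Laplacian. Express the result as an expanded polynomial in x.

x^9 - 16x^8 + 84x^7 - 224x^6 + 350x^5 - 336x^4 + 196x^3 - 64x^2 + 9x

Each diagonal entry of L is the vertex degree and each off-diagonal entry is -1 where an edge is present, 0 otherwise; in the order [0, 1, 2, 3, 4, 5, 6, 7, 8] the diagonal is [1, 1, 1, 1, 1, 1, 1, 8, 1]. The eigenvalues of L are [0, 1, 1, 1, 1, 1, 1, 1, 9]; the characteristic polynomial is the product of (x - lambda_i), which multiplies out to x^9 - 16x^8 + 84x^7 - 224x^6 + 350x^5 - 336x^4 + 196x^3 - 64x^2 + 9x. The constant term is 0 because L is singular (the all-ones vector lies in its kernel). The largest eigenvalue, 9, is at most the vertex count 9.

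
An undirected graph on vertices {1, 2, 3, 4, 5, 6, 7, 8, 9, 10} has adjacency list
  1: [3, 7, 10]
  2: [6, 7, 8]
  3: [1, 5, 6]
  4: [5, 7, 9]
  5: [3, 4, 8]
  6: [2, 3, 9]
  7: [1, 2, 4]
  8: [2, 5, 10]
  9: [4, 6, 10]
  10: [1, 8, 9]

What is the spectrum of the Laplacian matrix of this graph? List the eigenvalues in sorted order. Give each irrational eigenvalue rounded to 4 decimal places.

With the vertex order [1, 2, 3, 4, 5, 6, 7, 8, 9, 10], the degrees are [3, 3, 3, 3, 3, 3, 3, 3, 3, 3], giving D = diag(3, 3, 3, 3, 3, 3, 3, 3, 3, 3) and L = D - A. The multiplicity of 0 as a Laplacian eigenvalue equals the number of connected components. The eigenvalues sum to 30, which equals trace(L) = 2|E|. There is one zero in the spectrum, matching the 1 component.

[0, 2, 2, 2, 2, 2, 5, 5, 5, 5]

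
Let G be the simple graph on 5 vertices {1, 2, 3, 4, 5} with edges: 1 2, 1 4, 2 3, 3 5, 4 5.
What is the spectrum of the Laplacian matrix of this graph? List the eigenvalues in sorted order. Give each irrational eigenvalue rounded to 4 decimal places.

With the vertex order [1, 2, 3, 4, 5], the degrees are [2, 2, 2, 2, 2], giving D = diag(2, 2, 2, 2, 2) and L = D - A. L is symmetric positive semidefinite, so every eigenvalue is real and nonnegative. By the matrix-tree theorem the graph has (1/5) * product of the nonzero eigenvalues = 5 spanning trees.

[0, 1.3820, 1.3820, 3.6180, 3.6180]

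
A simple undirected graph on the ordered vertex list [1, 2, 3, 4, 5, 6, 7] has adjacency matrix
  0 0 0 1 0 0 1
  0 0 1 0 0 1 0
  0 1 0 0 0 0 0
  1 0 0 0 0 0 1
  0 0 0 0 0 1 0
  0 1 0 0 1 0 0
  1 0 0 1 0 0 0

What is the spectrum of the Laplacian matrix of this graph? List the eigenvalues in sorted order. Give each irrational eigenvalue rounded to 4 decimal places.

[0, 0, 0.5858, 2, 3, 3, 3.4142]

With the vertex order [1, 2, 3, 4, 5, 6, 7], the degrees are [2, 2, 1, 2, 1, 2, 2], giving D = diag(2, 2, 1, 2, 1, 2, 2) and L = D - A. L is symmetric positive semidefinite, so every eigenvalue is real and nonnegative. The 2 zero eigenvalues correspond to the 2 connected components. The largest eigenvalue, 3.4142, is at most the vertex count 7.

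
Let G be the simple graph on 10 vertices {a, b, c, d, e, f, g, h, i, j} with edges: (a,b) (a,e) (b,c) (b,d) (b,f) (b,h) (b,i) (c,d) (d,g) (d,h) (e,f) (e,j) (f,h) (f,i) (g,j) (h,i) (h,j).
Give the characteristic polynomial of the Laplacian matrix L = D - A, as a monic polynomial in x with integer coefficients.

x^10 - 34x^9 + 495x^8 - 4040x^7 + 20317x^6 - 65112x^5 + 132644x^4 - 165320x^3 + 114313x^2 - 33440x

With the vertex order [a, b, c, d, e, f, g, h, i, j], the degrees are [2, 6, 2, 4, 3, 4, 2, 5, 3, 3], giving D = diag(2, 6, 2, 4, 3, 4, 2, 5, 3, 3) and L = D - A. Computing det(xI - L) by cofactor expansion (or equivalently via sum-over-permutations) gives x^10 - 34x^9 + 495x^8 - 4040x^7 + 20317x^6 - 65112x^5 + 132644x^4 - 165320x^3 + 114313x^2 - 33440x. The coefficient of x^9 equals -trace(L) = -34, matching the sum of degrees. By the matrix-tree theorem the graph has (1/10) * product of the nonzero eigenvalues = 3344 spanning trees.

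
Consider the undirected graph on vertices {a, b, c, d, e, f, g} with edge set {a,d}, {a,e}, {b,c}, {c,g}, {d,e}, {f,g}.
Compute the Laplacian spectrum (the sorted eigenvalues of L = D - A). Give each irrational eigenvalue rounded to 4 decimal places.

Each diagonal entry of L is the vertex degree and each off-diagonal entry is -1 where an edge is present, 0 otherwise; in the order [a, b, c, d, e, f, g] the diagonal is [2, 1, 2, 2, 2, 1, 2]. Diagonalising L (or applying a numerical eigensolver to the 7x7 matrix) gives the spectrum above. The 2 zero eigenvalues correspond to the 2 connected components. There are 2 zeros in the spectrum, matching the 2 components. The largest eigenvalue, 3.4142, is at most the vertex count 7.

[0, 0, 0.5858, 2, 3, 3, 3.4142]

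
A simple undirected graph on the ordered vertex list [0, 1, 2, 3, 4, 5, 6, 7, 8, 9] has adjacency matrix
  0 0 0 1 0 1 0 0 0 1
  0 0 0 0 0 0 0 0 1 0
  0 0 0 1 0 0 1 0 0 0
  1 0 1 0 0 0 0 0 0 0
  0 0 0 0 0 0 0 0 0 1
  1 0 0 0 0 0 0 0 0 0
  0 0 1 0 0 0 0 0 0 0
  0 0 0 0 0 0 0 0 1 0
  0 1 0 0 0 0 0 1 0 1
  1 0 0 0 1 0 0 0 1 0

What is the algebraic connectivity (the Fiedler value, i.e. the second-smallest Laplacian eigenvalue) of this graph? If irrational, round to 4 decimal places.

0.1614

Reading degrees in the order [0, 1, 2, 3, 4, 5, 6, 7, 8, 9] gives [3, 1, 2, 2, 1, 1, 1, 1, 3, 3]; set D = diag(3, 1, 2, 2, 1, 1, 1, 1, 3, 3) and form L = D - A. Computing the eigenvalues of L and sorting gives [0, 0.1614, 0.4439, 0.6905, 1, 1.4077, 2.4604, 3.0833, 3.9006, 4.8522]. The Fiedler value lambda_2 = 0.1614 is strictly positive, so the graph is connected. The eigenvalues sum to 18, which equals trace(L) = 2|E|.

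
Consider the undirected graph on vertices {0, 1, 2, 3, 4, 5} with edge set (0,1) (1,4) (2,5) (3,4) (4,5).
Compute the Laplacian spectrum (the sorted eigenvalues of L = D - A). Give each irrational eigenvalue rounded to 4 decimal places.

[0, 0.3820, 0.6972, 2, 2.6180, 4.3028]

With the vertex order [0, 1, 2, 3, 4, 5], the degrees are [1, 2, 1, 1, 3, 2], giving D = diag(1, 2, 1, 1, 3, 2) and L = D - A. The multiplicity of 0 as a Laplacian eigenvalue equals the number of connected components. By the matrix-tree theorem the graph has (1/6) * product of the nonzero eigenvalues = 1 spanning tree. There is one zero in the spectrum, matching the 1 component.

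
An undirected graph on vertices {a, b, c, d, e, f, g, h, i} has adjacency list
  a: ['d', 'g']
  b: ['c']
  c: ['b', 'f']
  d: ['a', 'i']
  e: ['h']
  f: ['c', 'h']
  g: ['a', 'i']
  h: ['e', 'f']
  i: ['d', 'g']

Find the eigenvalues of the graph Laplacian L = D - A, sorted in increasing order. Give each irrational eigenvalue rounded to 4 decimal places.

[0, 0, 0.3820, 1.3820, 2, 2, 2.6180, 3.6180, 4]

With the vertex order [a, b, c, d, e, f, g, h, i], the degrees are [2, 1, 2, 2, 1, 2, 2, 2, 2], giving D = diag(2, 1, 2, 2, 1, 2, 2, 2, 2) and L = D - A. The multiplicity of 0 as a Laplacian eigenvalue equals the number of connected components. The 2 zero eigenvalues correspond to the 2 connected components. The eigenvalues sum to 16, which equals trace(L) = 2|E|.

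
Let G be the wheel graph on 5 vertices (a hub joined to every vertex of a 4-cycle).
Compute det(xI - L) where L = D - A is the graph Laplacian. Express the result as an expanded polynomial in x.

x^5 - 16x^4 + 94x^3 - 240x^2 + 225x

The graph has 5 vertices and degree multiset [4, 3, 3, 3, 3]; D is the diagonal matrix of degrees and L = D - A. Computing det(xI - L) by cofactor expansion (or equivalently via sum-over-permutations) gives x^5 - 16x^4 + 94x^3 - 240x^2 + 225x. The constant term is 0 because L is singular (the all-ones vector lies in its kernel). The largest eigenvalue, 5, is at most the vertex count 5.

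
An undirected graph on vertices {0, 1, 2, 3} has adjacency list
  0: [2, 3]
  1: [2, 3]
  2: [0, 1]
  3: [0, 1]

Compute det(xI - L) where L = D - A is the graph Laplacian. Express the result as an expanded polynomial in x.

With the vertex order [0, 1, 2, 3], the degrees are [2, 2, 2, 2], giving D = diag(2, 2, 2, 2) and L = D - A. L has integer entries, so p(x) = det(xI - L) has integer coefficients. Expanding the determinant yields x^4 - 8x^3 + 20x^2 - 16x. Since p(0) = det(-L) = 0, x divides p(x). The eigenvalues sum to 8, which equals trace(L) = 2|E|.

x^4 - 8x^3 + 20x^2 - 16x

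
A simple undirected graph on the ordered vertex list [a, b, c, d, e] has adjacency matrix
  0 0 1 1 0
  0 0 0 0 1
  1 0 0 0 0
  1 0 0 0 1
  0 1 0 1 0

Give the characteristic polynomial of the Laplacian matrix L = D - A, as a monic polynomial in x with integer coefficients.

x^5 - 8x^4 + 21x^3 - 20x^2 + 5x

With the vertex order [a, b, c, d, e], the degrees are [2, 1, 1, 2, 2], giving D = diag(2, 1, 1, 2, 2) and L = D - A. Computing det(xI - L) by cofactor expansion (or equivalently via sum-over-permutations) gives x^5 - 8x^4 + 21x^3 - 20x^2 + 5x. The constant term is 0 because L is singular (the all-ones vector lies in its kernel). The largest eigenvalue, 3.6180, is at most the vertex count 5. There is one zero in the spectrum, matching the 1 component.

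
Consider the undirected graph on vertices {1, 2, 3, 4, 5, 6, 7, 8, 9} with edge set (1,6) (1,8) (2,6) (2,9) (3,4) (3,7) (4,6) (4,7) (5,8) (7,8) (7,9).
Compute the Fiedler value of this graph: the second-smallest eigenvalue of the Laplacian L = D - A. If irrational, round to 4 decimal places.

Each diagonal entry of L is the vertex degree and each off-diagonal entry is -1 where an edge is present, 0 otherwise; in the order [1, 2, 3, 4, 5, 6, 7, 8, 9] the diagonal is [2, 2, 2, 3, 1, 3, 4, 3, 2]. The smallest Laplacian eigenvalue is always 0. The next one, lambda_2 = 0.5744, measures how hard the graph is to disconnect: larger values mean better connectivity.

0.5744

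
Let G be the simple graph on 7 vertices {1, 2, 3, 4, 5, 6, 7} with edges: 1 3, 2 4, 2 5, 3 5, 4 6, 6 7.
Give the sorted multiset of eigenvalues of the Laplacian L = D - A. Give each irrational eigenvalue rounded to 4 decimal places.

[0, 0.1981, 0.7530, 1.5550, 2.4450, 3.2470, 3.8019]

Each diagonal entry of L is the vertex degree and each off-diagonal entry is -1 where an edge is present, 0 otherwise; in the order [1, 2, 3, 4, 5, 6, 7] the diagonal is [1, 2, 2, 2, 2, 2, 1]. Diagonalising L (or applying a numerical eigensolver to the 7x7 matrix) gives the spectrum above. There is one zero in the spectrum, matching the 1 component.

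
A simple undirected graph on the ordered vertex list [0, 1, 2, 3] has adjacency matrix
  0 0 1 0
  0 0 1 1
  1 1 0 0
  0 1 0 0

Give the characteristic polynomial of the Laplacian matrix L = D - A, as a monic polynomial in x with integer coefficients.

Each diagonal entry of L is the vertex degree and each off-diagonal entry is -1 where an edge is present, 0 otherwise; in the order [0, 1, 2, 3] the diagonal is [1, 2, 2, 1]. L has integer entries, so p(x) = det(xI - L) has integer coefficients. Expanding the determinant yields x^4 - 6x^3 + 10x^2 - 4x. Since p(0) = det(-L) = 0, x divides p(x). By the matrix-tree theorem the graph has (1/4) * product of the nonzero eigenvalues = 1 spanning tree. The largest eigenvalue, 3.4142, is at most the vertex count 4.

x^4 - 6x^3 + 10x^2 - 4x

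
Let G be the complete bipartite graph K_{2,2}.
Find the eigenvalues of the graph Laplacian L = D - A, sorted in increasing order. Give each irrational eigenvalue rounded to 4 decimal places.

[0, 2, 2, 4]

The graph has 4 vertices and degree multiset [2, 2, 2, 2]; D is the diagonal matrix of degrees and L = D - A. Since every row of L sums to 0, the all-ones vector is in the kernel and 0 is an eigenvalue. The single zero eigenvalue shows the graph is connected.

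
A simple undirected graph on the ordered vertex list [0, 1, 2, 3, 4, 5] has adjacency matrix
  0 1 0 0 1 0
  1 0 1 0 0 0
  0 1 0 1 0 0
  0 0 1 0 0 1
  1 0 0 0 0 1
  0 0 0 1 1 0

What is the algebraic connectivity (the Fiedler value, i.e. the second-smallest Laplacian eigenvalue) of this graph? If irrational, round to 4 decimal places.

With the vertex order [0, 1, 2, 3, 4, 5], the degrees are [2, 2, 2, 2, 2, 2], giving D = diag(2, 2, 2, 2, 2, 2) and L = D - A. Computing the eigenvalues of L and sorting gives [0, 1, 1, 3, 3, 4]. The Fiedler value lambda_2 = 1 is strictly positive, so the graph is connected. By the matrix-tree theorem the graph has (1/6) * product of the nonzero eigenvalues = 6 spanning trees. The eigenvalues sum to 12, which equals trace(L) = 2|E|.

1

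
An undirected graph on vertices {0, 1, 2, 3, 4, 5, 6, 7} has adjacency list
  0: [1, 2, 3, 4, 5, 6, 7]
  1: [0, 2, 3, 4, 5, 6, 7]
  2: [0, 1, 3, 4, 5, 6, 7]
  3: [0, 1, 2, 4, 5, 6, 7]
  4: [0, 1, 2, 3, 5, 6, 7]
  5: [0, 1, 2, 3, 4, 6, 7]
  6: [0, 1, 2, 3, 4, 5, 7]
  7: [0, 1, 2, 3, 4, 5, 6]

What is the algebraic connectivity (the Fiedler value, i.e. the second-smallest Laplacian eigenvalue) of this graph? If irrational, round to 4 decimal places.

Reading degrees in the order [0, 1, 2, 3, 4, 5, 6, 7] gives [7, 7, 7, 7, 7, 7, 7, 7]; set D = diag(7, 7, 7, 7, 7, 7, 7, 7) and form L = D - A. The smallest Laplacian eigenvalue is always 0. The next one, lambda_2 = 8, measures how hard the graph is to disconnect: larger values mean better connectivity. The largest eigenvalue, 8, is at most the vertex count 8.

8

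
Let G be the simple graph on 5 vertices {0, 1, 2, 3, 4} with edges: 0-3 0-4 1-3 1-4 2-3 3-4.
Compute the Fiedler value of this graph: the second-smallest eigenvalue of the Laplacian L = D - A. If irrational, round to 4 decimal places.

1

With the vertex order [0, 1, 2, 3, 4], the degrees are [2, 2, 1, 4, 3], giving D = diag(2, 2, 1, 4, 3) and L = D - A. The smallest Laplacian eigenvalue is always 0. The next one, lambda_2 = 1, measures how hard the graph is to disconnect: larger values mean better connectivity. The eigenvalues sum to 12, which equals trace(L) = 2|E|.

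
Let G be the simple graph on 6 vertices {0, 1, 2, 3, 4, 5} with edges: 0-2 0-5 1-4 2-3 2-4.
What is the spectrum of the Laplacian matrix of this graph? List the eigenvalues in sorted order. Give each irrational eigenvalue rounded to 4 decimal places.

Each diagonal entry of L is the vertex degree and each off-diagonal entry is -1 where an edge is present, 0 otherwise; in the order [0, 1, 2, 3, 4, 5] the diagonal is [2, 1, 3, 1, 2, 1]. The multiplicity of 0 as a Laplacian eigenvalue equals the number of connected components. By the matrix-tree theorem the graph has (1/6) * product of the nonzero eigenvalues = 1 spanning tree.

[0, 0.3820, 0.6972, 2, 2.6180, 4.3028]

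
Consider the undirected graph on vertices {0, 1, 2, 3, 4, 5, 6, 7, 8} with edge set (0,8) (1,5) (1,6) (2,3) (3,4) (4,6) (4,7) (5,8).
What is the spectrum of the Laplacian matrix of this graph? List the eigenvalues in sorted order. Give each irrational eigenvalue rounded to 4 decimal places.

[0, 0.1404, 0.5362, 0.7754, 1.5803, 2.2449, 2.7784, 3.5988, 4.3455]

Reading degrees in the order [0, 1, 2, 3, 4, 5, 6, 7, 8] gives [1, 2, 1, 2, 3, 2, 2, 1, 2]; set D = diag(1, 2, 1, 2, 3, 2, 2, 1, 2) and form L = D - A. L is symmetric positive semidefinite, so every eigenvalue is real and nonnegative. The single zero eigenvalue shows the graph is connected.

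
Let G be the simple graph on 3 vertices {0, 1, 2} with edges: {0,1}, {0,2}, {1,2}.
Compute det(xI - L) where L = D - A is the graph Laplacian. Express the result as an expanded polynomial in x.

x^3 - 6x^2 + 9x

Reading degrees in the order [0, 1, 2] gives [2, 2, 2]; set D = diag(2, 2, 2) and form L = D - A. L has integer entries, so p(x) = det(xI - L) has integer coefficients. Expanding the determinant yields x^3 - 6x^2 + 9x. Since p(0) = det(-L) = 0, x divides p(x). The eigenvalues sum to 6, which equals trace(L) = 2|E|.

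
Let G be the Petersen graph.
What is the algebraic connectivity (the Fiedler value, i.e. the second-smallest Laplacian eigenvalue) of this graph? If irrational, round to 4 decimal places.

The graph has 10 vertices and degree multiset [3, 3, 3, 3, 3, 3, 3, 3, 3, 3]; D is the diagonal matrix of degrees and L = D - A. Computing the eigenvalues of L and sorting gives [0, 2, 2, 2, 2, 2, 5, 5, 5, 5]. The Fiedler value lambda_2 = 2 is strictly positive, so the graph is connected. The eigenvalues sum to 30, which equals trace(L) = 2|E|.

2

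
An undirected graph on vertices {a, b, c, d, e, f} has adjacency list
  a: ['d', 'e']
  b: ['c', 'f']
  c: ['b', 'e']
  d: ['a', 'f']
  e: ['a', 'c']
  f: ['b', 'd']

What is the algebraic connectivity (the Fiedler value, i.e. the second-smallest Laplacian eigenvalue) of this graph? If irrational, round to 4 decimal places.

Each diagonal entry of L is the vertex degree and each off-diagonal entry is -1 where an edge is present, 0 otherwise; in the order [a, b, c, d, e, f] the diagonal is [2, 2, 2, 2, 2, 2]. The smallest Laplacian eigenvalue is always 0. The next one, lambda_2 = 1, measures how hard the graph is to disconnect: larger values mean better connectivity.

1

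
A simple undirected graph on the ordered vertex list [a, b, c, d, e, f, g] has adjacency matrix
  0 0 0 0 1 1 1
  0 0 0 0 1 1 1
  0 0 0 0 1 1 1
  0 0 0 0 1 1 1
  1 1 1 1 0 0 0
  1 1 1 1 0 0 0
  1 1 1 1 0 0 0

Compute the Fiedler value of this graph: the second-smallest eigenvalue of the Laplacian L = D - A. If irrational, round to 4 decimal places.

3

Each diagonal entry of L is the vertex degree and each off-diagonal entry is -1 where an edge is present, 0 otherwise; in the order [a, b, c, d, e, f, g] the diagonal is [3, 3, 3, 3, 4, 4, 4]. The smallest Laplacian eigenvalue is always 0. The next one, lambda_2 = 3, measures how hard the graph is to disconnect: larger values mean better connectivity.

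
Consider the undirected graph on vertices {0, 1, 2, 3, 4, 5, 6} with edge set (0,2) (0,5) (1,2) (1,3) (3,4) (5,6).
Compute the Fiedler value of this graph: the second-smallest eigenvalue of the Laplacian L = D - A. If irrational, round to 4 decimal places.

Each diagonal entry of L is the vertex degree and each off-diagonal entry is -1 where an edge is present, 0 otherwise; in the order [0, 1, 2, 3, 4, 5, 6] the diagonal is [2, 2, 2, 2, 1, 2, 1]. The smallest Laplacian eigenvalue is always 0. The next one, lambda_2 = 0.1981, measures how hard the graph is to disconnect: larger values mean better connectivity.

0.1981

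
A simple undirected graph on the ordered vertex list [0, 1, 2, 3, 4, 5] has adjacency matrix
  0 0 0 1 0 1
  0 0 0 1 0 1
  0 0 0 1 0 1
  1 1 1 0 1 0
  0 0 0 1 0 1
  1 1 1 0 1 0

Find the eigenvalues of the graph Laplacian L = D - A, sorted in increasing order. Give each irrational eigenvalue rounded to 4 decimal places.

[0, 2, 2, 2, 4, 6]

Each diagonal entry of L is the vertex degree and each off-diagonal entry is -1 where an edge is present, 0 otherwise; in the order [0, 1, 2, 3, 4, 5] the diagonal is [2, 2, 2, 4, 2, 4]. L is symmetric positive semidefinite, so every eigenvalue is real and nonnegative.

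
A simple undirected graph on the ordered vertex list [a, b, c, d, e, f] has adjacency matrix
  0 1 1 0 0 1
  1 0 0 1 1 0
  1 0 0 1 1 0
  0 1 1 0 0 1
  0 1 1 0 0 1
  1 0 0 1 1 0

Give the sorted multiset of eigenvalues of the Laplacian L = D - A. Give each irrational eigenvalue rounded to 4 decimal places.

[0, 3, 3, 3, 3, 6]

Reading degrees in the order [a, b, c, d, e, f] gives [3, 3, 3, 3, 3, 3]; set D = diag(3, 3, 3, 3, 3, 3) and form L = D - A. L is symmetric positive semidefinite, so every eigenvalue is real and nonnegative. There is one zero in the spectrum, matching the 1 component.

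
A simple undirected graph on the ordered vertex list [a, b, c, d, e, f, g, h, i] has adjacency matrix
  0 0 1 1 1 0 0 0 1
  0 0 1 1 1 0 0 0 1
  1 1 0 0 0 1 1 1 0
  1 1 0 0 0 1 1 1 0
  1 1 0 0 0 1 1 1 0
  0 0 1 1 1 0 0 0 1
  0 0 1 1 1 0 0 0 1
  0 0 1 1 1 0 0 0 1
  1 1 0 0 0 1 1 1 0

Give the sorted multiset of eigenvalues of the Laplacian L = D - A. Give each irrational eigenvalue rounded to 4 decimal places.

[0, 4, 4, 4, 4, 5, 5, 5, 9]

Each diagonal entry of L is the vertex degree and each off-diagonal entry is -1 where an edge is present, 0 otherwise; in the order [a, b, c, d, e, f, g, h, i] the diagonal is [4, 4, 5, 5, 5, 4, 4, 4, 5]. L is symmetric positive semidefinite, so every eigenvalue is real and nonnegative. The single zero eigenvalue shows the graph is connected. By the matrix-tree theorem the graph has (1/9) * product of the nonzero eigenvalues = 32000 spanning trees.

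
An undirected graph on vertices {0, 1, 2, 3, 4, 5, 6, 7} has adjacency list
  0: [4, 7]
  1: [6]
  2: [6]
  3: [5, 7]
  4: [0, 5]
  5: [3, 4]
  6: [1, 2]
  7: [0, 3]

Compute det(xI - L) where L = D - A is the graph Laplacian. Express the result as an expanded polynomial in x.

With the vertex order [0, 1, 2, 3, 4, 5, 6, 7], the degrees are [2, 1, 1, 2, 2, 2, 2, 2], giving D = diag(2, 1, 1, 2, 2, 2, 2, 2) and L = D - A. L has integer entries, so p(x) = det(xI - L) has integer coefficients. Expanding the determinant yields x^8 - 14x^7 + 78x^6 - 220x^5 + 330x^4 - 250x^3 + 75x^2. The coefficient of x^7 equals -trace(L) = -14, matching the sum of degrees.

x^8 - 14x^7 + 78x^6 - 220x^5 + 330x^4 - 250x^3 + 75x^2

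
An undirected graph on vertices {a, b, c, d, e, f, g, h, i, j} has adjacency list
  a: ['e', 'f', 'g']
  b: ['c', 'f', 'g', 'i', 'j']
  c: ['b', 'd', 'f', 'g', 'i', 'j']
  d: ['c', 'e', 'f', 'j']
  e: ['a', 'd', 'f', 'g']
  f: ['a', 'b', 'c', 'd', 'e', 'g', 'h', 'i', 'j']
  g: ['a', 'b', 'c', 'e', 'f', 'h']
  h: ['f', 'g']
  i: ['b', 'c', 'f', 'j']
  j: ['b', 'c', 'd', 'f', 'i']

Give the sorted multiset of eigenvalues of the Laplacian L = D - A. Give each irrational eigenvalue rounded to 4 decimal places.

[0, 1.8082, 2.1898, 3.4619, 4.8850, 5.1226, 6.1025, 6.7187, 7.7113, 10]

Reading degrees in the order [a, b, c, d, e, f, g, h, i, j] gives [3, 5, 6, 4, 4, 9, 6, 2, 4, 5]; set D = diag(3, 5, 6, 4, 4, 9, 6, 2, 4, 5) and form L = D - A. Diagonalising L (or applying a numerical eigensolver to the 10x10 matrix) gives the spectrum above. The single zero eigenvalue shows the graph is connected.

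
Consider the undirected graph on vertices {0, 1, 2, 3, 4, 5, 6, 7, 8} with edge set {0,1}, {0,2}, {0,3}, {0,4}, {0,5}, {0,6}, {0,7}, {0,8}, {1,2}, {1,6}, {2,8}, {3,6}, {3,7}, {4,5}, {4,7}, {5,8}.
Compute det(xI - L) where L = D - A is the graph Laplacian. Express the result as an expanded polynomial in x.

x^9 - 32x^8 + 428x^7 - 3136x^6 + 13786x^5 - 37232x^4 + 60276x^3 - 53424x^2 + 19845x

Each diagonal entry of L is the vertex degree and each off-diagonal entry is -1 where an edge is present, 0 otherwise; in the order [0, 1, 2, 3, 4, 5, 6, 7, 8] the diagonal is [8, 3, 3, 3, 3, 3, 3, 3, 3]. L has integer entries, so p(x) = det(xI - L) has integer coefficients. Expanding the determinant yields x^9 - 32x^8 + 428x^7 - 3136x^6 + 13786x^5 - 37232x^4 + 60276x^3 - 53424x^2 + 19845x. The constant term is 0 because L is singular (the all-ones vector lies in its kernel). The eigenvalues sum to 32, which equals trace(L) = 2|E|.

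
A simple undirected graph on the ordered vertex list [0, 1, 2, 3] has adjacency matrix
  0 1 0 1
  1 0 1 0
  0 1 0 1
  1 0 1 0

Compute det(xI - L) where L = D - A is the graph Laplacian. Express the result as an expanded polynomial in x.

x^4 - 8x^3 + 20x^2 - 16x

With the vertex order [0, 1, 2, 3], the degrees are [2, 2, 2, 2], giving D = diag(2, 2, 2, 2) and L = D - A. The eigenvalues of L are [0, 2, 2, 4]; the characteristic polynomial is the product of (x - lambda_i), which multiplies out to x^4 - 8x^3 + 20x^2 - 16x. Since p(0) = det(-L) = 0, x divides p(x).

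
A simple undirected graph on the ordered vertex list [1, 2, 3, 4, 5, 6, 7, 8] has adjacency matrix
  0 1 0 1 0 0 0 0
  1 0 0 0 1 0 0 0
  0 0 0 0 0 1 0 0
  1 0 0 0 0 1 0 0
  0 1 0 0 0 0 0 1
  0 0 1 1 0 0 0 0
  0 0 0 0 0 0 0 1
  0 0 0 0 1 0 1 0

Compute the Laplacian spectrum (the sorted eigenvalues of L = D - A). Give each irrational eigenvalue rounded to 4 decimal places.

[0, 0.1522, 0.5858, 1.2346, 2, 2.7654, 3.4142, 3.8478]

With the vertex order [1, 2, 3, 4, 5, 6, 7, 8], the degrees are [2, 2, 1, 2, 2, 2, 1, 2], giving D = diag(2, 2, 1, 2, 2, 2, 1, 2) and L = D - A. Diagonalising L (or applying a numerical eigensolver to the 8x8 matrix) gives the spectrum above. The eigenvalues sum to 14, which equals trace(L) = 2|E|. The largest eigenvalue, 3.8478, is at most the vertex count 8.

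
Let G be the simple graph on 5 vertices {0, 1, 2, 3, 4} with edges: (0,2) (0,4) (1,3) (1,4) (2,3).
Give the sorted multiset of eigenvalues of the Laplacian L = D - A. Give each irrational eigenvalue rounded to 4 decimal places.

Each diagonal entry of L is the vertex degree and each off-diagonal entry is -1 where an edge is present, 0 otherwise; in the order [0, 1, 2, 3, 4] the diagonal is [2, 2, 2, 2, 2]. Diagonalising L (or applying a numerical eigensolver to the 5x5 matrix) gives the spectrum above. The single zero eigenvalue shows the graph is connected. The largest eigenvalue, 3.6180, is at most the vertex count 5.

[0, 1.3820, 1.3820, 3.6180, 3.6180]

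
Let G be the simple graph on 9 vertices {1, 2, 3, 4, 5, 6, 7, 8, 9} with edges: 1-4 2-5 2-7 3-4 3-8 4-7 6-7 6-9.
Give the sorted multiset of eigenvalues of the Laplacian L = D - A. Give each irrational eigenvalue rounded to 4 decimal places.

Each diagonal entry of L is the vertex degree and each off-diagonal entry is -1 where an edge is present, 0 otherwise; in the order [1, 2, 3, 4, 5, 6, 7, 8, 9] the diagonal is [1, 2, 2, 3, 1, 2, 3, 1, 1]. The multiplicity of 0 as a Laplacian eigenvalue equals the number of connected components. By the matrix-tree theorem the graph has (1/9) * product of the nonzero eigenvalues = 1 spanning tree.

[0, 0.2311, 0.3820, 0.6416, 1.6129, 2.2591, 2.6180, 3.5132, 4.7421]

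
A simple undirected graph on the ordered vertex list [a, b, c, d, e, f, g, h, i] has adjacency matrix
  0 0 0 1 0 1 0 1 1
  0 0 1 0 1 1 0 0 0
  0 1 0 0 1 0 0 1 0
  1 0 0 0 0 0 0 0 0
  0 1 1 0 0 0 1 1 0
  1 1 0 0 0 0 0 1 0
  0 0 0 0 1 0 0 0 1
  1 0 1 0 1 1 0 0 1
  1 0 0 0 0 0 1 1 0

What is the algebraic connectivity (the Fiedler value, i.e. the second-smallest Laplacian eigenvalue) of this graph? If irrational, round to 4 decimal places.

Each diagonal entry of L is the vertex degree and each off-diagonal entry is -1 where an edge is present, 0 otherwise; in the order [a, b, c, d, e, f, g, h, i] the diagonal is [4, 3, 3, 1, 4, 3, 2, 5, 3]. Computing the eigenvalues of L and sorting gives [0, 0.7476, 1.4404, 2.1442, 3.0682, 4.0279, 4.7603, 5.3075, 6.5040]. The Fiedler value lambda_2 = 0.7476 is strictly positive, so the graph is connected. By the matrix-tree theorem the graph has (1/9) * product of the nonzero eigenvalues = 521 spanning trees.

0.7476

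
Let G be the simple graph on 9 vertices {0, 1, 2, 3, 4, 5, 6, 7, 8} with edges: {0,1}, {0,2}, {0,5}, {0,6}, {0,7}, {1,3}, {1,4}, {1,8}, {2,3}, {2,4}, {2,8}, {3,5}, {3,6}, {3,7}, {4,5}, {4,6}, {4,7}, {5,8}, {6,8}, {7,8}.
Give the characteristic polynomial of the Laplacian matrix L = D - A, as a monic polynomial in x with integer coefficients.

x^9 - 40x^8 + 690x^7 - 6720x^6 + 40485x^5 - 154704x^4 + 366560x^3 - 492800x^2 + 288000x

With the vertex order [0, 1, 2, 3, 4, 5, 6, 7, 8], the degrees are [5, 4, 4, 5, 5, 4, 4, 4, 5], giving D = diag(5, 4, 4, 5, 5, 4, 4, 4, 5) and L = D - A. L has integer entries, so p(x) = det(xI - L) has integer coefficients. Expanding the determinant yields x^9 - 40x^8 + 690x^7 - 6720x^6 + 40485x^5 - 154704x^4 + 366560x^3 - 492800x^2 + 288000x. Since p(0) = det(-L) = 0, x divides p(x). The largest eigenvalue, 9, is at most the vertex count 9.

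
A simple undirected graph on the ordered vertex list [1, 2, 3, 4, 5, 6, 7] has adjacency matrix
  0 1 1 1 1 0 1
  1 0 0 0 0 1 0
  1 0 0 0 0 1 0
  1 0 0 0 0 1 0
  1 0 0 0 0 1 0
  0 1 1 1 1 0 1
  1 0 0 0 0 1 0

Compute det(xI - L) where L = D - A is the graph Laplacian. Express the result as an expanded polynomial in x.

x^7 - 20x^6 + 155x^5 - 600x^4 + 1240x^3 - 1312x^2 + 560x

Each diagonal entry of L is the vertex degree and each off-diagonal entry is -1 where an edge is present, 0 otherwise; in the order [1, 2, 3, 4, 5, 6, 7] the diagonal is [5, 2, 2, 2, 2, 5, 2]. L has integer entries, so p(x) = det(xI - L) has integer coefficients. Expanding the determinant yields x^7 - 20x^6 + 155x^5 - 600x^4 + 1240x^3 - 1312x^2 + 560x. The coefficient of x^6 equals -trace(L) = -20, matching the sum of degrees.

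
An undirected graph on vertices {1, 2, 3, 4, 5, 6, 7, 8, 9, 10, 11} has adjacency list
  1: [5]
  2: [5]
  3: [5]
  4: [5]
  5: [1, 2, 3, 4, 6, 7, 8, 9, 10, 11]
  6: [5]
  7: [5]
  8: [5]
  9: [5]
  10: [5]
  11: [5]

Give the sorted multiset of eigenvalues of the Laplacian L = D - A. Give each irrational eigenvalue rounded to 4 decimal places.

With the vertex order [1, 2, 3, 4, 5, 6, 7, 8, 9, 10, 11], the degrees are [1, 1, 1, 1, 10, 1, 1, 1, 1, 1, 1], giving D = diag(1, 1, 1, 1, 10, 1, 1, 1, 1, 1, 1) and L = D - A. L is symmetric positive semidefinite, so every eigenvalue is real and nonnegative. There is one zero in the spectrum, matching the 1 component.

[0, 1, 1, 1, 1, 1, 1, 1, 1, 1, 11]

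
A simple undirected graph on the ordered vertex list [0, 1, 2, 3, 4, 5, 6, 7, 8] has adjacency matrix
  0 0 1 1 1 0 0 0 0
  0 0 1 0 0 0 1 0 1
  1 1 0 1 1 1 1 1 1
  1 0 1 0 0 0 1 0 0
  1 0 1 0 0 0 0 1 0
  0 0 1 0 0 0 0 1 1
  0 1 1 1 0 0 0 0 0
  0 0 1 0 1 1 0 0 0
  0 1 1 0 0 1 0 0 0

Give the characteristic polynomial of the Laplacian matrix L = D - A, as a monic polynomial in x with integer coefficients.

x^9 - 32x^8 + 428x^7 - 3136x^6 + 13786x^5 - 37232x^4 + 60276x^3 - 53424x^2 + 19845x

With the vertex order [0, 1, 2, 3, 4, 5, 6, 7, 8], the degrees are [3, 3, 8, 3, 3, 3, 3, 3, 3], giving D = diag(3, 3, 8, 3, 3, 3, 3, 3, 3) and L = D - A. Computing det(xI - L) by cofactor expansion (or equivalently via sum-over-permutations) gives x^9 - 32x^8 + 428x^7 - 3136x^6 + 13786x^5 - 37232x^4 + 60276x^3 - 53424x^2 + 19845x. The constant term is 0 because L is singular (the all-ones vector lies in its kernel). The largest eigenvalue, 9, is at most the vertex count 9. By the matrix-tree theorem the graph has (1/9) * product of the nonzero eigenvalues = 2205 spanning trees.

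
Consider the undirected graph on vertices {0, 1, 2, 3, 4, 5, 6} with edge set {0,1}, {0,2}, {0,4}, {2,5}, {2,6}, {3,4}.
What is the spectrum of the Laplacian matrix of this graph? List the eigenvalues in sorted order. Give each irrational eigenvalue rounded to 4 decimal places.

[0, 0.3217, 0.6802, 1, 2.1397, 3.2297, 4.6287]

With the vertex order [0, 1, 2, 3, 4, 5, 6], the degrees are [3, 1, 3, 1, 2, 1, 1], giving D = diag(3, 1, 3, 1, 2, 1, 1) and L = D - A. The multiplicity of 0 as a Laplacian eigenvalue equals the number of connected components. The single zero eigenvalue shows the graph is connected. By the matrix-tree theorem the graph has (1/7) * product of the nonzero eigenvalues = 1 spanning tree.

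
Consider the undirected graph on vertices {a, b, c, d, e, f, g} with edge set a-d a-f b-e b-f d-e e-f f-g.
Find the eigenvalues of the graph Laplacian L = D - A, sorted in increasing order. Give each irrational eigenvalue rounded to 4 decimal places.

[0, 0, 0.8817, 1.4506, 2.5341, 3.8647, 5.2688]

Each diagonal entry of L is the vertex degree and each off-diagonal entry is -1 where an edge is present, 0 otherwise; in the order [a, b, c, d, e, f, g] the diagonal is [2, 2, 0, 2, 3, 4, 1]. Diagonalising L (or applying a numerical eigensolver to the 7x7 matrix) gives the spectrum above. The 2 zero eigenvalues correspond to the 2 connected components.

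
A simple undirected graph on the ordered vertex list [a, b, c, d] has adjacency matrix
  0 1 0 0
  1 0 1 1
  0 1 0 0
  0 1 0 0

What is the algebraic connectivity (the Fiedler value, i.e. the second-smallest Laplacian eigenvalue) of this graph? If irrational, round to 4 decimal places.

Reading degrees in the order [a, b, c, d] gives [1, 3, 1, 1]; set D = diag(1, 3, 1, 1) and form L = D - A. Computing the eigenvalues of L and sorting gives [0, 1, 1, 4]. The Fiedler value lambda_2 = 1 is strictly positive, so the graph is connected. By the matrix-tree theorem the graph has (1/4) * product of the nonzero eigenvalues = 1 spanning tree. There is one zero in the spectrum, matching the 1 component.

1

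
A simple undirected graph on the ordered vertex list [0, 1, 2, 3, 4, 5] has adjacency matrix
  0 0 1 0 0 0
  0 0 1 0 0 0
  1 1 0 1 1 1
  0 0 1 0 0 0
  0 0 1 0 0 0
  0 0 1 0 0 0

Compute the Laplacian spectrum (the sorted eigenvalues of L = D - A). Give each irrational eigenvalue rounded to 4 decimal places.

Reading degrees in the order [0, 1, 2, 3, 4, 5] gives [1, 1, 5, 1, 1, 1]; set D = diag(1, 1, 5, 1, 1, 1) and form L = D - A. Since every row of L sums to 0, the all-ones vector is in the kernel and 0 is an eigenvalue. The single zero eigenvalue shows the graph is connected. By the matrix-tree theorem the graph has (1/6) * product of the nonzero eigenvalues = 1 spanning tree.

[0, 1, 1, 1, 1, 6]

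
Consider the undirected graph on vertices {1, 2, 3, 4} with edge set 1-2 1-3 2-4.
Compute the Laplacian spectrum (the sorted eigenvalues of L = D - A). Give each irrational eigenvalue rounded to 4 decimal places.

Each diagonal entry of L is the vertex degree and each off-diagonal entry is -1 where an edge is present, 0 otherwise; in the order [1, 2, 3, 4] the diagonal is [2, 2, 1, 1]. Since every row of L sums to 0, the all-ones vector is in the kernel and 0 is an eigenvalue. The single zero eigenvalue shows the graph is connected.

[0, 0.5858, 2, 3.4142]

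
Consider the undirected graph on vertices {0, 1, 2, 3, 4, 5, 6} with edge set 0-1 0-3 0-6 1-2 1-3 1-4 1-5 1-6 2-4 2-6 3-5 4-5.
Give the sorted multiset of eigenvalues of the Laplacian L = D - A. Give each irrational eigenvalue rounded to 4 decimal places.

[0, 2, 2, 4, 4, 5, 7]

Reading degrees in the order [0, 1, 2, 3, 4, 5, 6] gives [3, 6, 3, 3, 3, 3, 3]; set D = diag(3, 6, 3, 3, 3, 3, 3) and form L = D - A. The multiplicity of 0 as a Laplacian eigenvalue equals the number of connected components. The single zero eigenvalue shows the graph is connected. By the matrix-tree theorem the graph has (1/7) * product of the nonzero eigenvalues = 320 spanning trees. The eigenvalues sum to 24, which equals trace(L) = 2|E|.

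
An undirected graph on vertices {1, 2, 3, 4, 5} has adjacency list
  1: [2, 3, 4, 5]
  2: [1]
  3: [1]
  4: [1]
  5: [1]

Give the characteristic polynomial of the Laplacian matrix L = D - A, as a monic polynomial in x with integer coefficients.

x^5 - 8x^4 + 18x^3 - 16x^2 + 5x

With the vertex order [1, 2, 3, 4, 5], the degrees are [4, 1, 1, 1, 1], giving D = diag(4, 1, 1, 1, 1) and L = D - A. The eigenvalues of L are [0, 1, 1, 1, 5]; the characteristic polynomial is the product of (x - lambda_i), which multiplies out to x^5 - 8x^4 + 18x^3 - 16x^2 + 5x. The coefficient of x^4 equals -trace(L) = -8, matching the sum of degrees. The eigenvalues sum to 8, which equals trace(L) = 2|E|. The largest eigenvalue, 5, is at most the vertex count 5.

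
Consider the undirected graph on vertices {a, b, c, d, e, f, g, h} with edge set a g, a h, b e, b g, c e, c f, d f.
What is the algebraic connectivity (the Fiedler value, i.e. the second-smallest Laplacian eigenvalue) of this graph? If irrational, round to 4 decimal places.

0.1522

Each diagonal entry of L is the vertex degree and each off-diagonal entry is -1 where an edge is present, 0 otherwise; in the order [a, b, c, d, e, f, g, h] the diagonal is [2, 2, 2, 1, 2, 2, 2, 1]. Computing the eigenvalues of L and sorting gives [0, 0.1522, 0.5858, 1.2346, 2, 2.7654, 3.4142, 3.8478]. The Fiedler value lambda_2 = 0.1522 is strictly positive, so the graph is connected.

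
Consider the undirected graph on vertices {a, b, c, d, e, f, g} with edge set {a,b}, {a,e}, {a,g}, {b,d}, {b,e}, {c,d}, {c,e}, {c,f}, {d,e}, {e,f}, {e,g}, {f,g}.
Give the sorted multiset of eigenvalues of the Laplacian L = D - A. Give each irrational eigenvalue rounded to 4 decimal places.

[0, 2, 2, 4, 4, 5, 7]

Each diagonal entry of L is the vertex degree and each off-diagonal entry is -1 where an edge is present, 0 otherwise; in the order [a, b, c, d, e, f, g] the diagonal is [3, 3, 3, 3, 6, 3, 3]. L is symmetric positive semidefinite, so every eigenvalue is real and nonnegative.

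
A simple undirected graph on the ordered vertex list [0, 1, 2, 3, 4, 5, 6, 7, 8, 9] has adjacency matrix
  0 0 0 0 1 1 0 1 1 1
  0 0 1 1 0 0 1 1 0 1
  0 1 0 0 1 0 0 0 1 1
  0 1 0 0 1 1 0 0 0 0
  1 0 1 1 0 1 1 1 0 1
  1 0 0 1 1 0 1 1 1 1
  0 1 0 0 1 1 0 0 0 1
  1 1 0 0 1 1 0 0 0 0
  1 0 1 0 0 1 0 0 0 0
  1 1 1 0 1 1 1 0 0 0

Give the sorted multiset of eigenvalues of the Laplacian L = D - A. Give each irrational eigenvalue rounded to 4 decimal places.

[0, 2.3921, 3.1721, 3.3602, 4.0372, 5.0267, 5.9721, 7.1826, 8.3243, 8.5329]

With the vertex order [0, 1, 2, 3, 4, 5, 6, 7, 8, 9], the degrees are [5, 5, 4, 3, 7, 7, 4, 4, 3, 6], giving D = diag(5, 5, 4, 3, 7, 7, 4, 4, 3, 6) and L = D - A. Since every row of L sums to 0, the all-ones vector is in the kernel and 0 is an eigenvalue. The eigenvalues sum to 48, which equals trace(L) = 2|E|. There is one zero in the spectrum, matching the 1 component.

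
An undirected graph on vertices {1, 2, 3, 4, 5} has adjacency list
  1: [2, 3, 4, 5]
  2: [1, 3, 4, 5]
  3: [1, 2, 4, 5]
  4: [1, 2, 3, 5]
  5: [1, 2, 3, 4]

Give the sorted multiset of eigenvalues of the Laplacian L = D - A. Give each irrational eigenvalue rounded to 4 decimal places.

[0, 5, 5, 5, 5]

Each diagonal entry of L is the vertex degree and each off-diagonal entry is -1 where an edge is present, 0 otherwise; in the order [1, 2, 3, 4, 5] the diagonal is [4, 4, 4, 4, 4]. Diagonalising L (or applying a numerical eigensolver to the 5x5 matrix) gives the spectrum above. The single zero eigenvalue shows the graph is connected. By the matrix-tree theorem the graph has (1/5) * product of the nonzero eigenvalues = 125 spanning trees.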